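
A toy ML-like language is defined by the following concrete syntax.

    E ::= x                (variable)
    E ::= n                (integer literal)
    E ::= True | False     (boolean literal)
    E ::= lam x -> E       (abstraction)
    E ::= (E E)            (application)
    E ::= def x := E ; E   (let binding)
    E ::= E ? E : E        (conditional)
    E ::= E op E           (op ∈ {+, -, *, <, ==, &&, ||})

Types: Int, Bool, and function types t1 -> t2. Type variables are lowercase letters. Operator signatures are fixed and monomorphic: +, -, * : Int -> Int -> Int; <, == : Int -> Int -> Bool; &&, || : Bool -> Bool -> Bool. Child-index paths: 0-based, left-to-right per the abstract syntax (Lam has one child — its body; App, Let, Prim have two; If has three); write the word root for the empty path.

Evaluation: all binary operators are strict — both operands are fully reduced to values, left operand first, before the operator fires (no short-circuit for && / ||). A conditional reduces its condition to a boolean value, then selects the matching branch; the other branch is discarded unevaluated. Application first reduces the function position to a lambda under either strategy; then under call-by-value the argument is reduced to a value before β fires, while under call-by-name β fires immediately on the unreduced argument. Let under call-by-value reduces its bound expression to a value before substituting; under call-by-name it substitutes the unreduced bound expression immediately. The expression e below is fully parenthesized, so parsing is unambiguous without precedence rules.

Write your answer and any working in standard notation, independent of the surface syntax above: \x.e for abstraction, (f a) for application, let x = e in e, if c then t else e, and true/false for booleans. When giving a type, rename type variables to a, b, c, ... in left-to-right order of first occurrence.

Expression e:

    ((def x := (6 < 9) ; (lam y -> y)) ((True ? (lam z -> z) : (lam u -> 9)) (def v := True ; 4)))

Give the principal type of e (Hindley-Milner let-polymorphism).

Answer: Int

Derivation:
  unify Int ~ Int
  unify Int ~ Int
let x : Bool
y : a
\y._ : a -> a
  unify Bool ~ Bool
z : b
\z._ : b -> b
\u._ : c -> Int
  unify b -> b ~ c -> Int
  unify b ~ c
  unify c ~ Int
let v : Bool
  unify Int -> Int ~ Int -> d
  unify Int ~ Int
  unify Int ~ d
_ _ : Int
  unify a -> a ~ Int -> e
  unify a ~ Int
  unify Int ~ e
_ _ : Int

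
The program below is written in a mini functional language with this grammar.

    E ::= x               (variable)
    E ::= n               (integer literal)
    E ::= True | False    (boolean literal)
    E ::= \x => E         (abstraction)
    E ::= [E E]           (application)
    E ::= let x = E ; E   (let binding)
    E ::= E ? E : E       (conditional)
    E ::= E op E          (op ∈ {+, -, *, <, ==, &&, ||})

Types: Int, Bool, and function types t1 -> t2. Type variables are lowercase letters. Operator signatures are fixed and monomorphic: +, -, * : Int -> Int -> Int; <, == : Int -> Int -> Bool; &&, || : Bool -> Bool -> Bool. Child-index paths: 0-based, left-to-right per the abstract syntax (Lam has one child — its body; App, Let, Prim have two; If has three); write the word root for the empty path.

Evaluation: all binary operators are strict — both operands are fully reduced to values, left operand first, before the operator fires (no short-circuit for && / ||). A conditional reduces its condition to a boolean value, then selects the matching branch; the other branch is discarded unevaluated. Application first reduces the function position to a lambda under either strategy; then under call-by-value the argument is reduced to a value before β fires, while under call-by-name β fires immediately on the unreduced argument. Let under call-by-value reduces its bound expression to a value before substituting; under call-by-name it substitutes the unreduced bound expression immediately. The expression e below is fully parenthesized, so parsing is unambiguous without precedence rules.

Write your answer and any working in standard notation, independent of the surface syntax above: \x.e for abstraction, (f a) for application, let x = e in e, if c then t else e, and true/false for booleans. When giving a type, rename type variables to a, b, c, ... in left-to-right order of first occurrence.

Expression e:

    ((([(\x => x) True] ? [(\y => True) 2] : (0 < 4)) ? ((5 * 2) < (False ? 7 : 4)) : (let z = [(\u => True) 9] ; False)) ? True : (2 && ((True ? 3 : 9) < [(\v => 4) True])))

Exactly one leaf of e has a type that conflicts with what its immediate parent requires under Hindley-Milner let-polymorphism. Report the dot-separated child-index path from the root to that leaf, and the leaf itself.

Answer: 2.0 : 2

Derivation:
x : a
\x._ : a -> a
  unify a -> a ~ Bool -> b
  unify a ~ Bool
  unify Bool ~ b
_ _ : Bool
  unify Bool ~ Bool
\y._ : c -> Bool
  unify c -> Bool ~ Int -> d
  unify c ~ Int
  unify Bool ~ d
_ _ : Bool
  unify Int ~ Int
  unify Int ~ Int
  unify Bool ~ Bool
  unify Bool ~ Bool
  unify Int ~ Int
  unify Int ~ Int
  unify Int ~ Int
  unify Bool ~ Bool
  unify Int ~ Int
  unify Int ~ Int
\u._ : e -> Bool
  unify e -> Bool ~ Int -> f
  unify e ~ Int
  unify Bool ~ f
_ _ : Bool
let z : Bool
  unify Bool ~ Bool
  unify Bool ~ Bool
  unify Int ~ Bool
  FAIL: mismatch Int ~ Bool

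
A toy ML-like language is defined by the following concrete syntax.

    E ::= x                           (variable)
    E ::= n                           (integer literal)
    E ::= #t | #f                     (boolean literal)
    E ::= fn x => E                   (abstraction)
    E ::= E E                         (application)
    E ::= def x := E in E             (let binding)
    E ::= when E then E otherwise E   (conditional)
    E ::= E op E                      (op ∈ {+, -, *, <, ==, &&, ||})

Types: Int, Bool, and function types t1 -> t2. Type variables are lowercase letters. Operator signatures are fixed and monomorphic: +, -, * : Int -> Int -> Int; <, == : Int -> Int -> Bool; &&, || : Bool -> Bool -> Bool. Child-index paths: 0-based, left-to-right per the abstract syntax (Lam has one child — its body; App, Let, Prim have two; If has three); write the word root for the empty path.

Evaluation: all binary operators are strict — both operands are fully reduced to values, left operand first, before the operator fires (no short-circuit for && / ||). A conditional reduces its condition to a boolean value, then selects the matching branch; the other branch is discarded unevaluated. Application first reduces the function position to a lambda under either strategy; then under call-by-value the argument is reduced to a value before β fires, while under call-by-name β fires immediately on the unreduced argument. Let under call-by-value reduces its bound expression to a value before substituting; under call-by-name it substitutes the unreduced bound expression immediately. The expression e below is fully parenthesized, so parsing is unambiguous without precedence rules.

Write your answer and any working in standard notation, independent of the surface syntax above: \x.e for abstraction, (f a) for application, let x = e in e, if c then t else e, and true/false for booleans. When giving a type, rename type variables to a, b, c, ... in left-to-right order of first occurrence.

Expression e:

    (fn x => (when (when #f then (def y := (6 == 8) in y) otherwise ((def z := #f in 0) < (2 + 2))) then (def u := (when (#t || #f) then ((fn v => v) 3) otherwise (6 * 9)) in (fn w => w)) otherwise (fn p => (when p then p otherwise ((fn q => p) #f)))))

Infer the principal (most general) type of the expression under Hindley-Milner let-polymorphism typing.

Answer: a -> Bool -> Bool

Working:
  unify Bool ~ Bool
  unify Int ~ Int
  unify Int ~ Int
let y : Bool
y : Bool
let z : Bool
  unify Int ~ Int
  unify Int ~ Int
  unify Int ~ Int
  unify Int ~ Int
  unify Bool ~ Bool
  unify Bool ~ Bool
  unify Bool ~ Bool
  unify Bool ~ Bool
  unify Bool ~ Bool
v : b
\v._ : b -> b
  unify b -> b ~ Int -> c
  unify b ~ Int
  unify Int ~ c
_ _ : Int
  unify Int ~ Int
  unify Int ~ Int
  unify Int ~ Int
let u : Int
w : d
\w._ : d -> d
p : e
  unify e ~ Bool
p : Bool
p : Bool
\q._ : f -> Bool
  unify f -> Bool ~ Bool -> g
  unify f ~ Bool
  unify Bool ~ g
_ _ : Bool
  unify Bool ~ Bool
\p._ : Bool -> Bool
  unify d -> d ~ Bool -> Bool
  unify d ~ Bool
  unify Bool ~ Bool
\x._ : a -> Bool -> Bool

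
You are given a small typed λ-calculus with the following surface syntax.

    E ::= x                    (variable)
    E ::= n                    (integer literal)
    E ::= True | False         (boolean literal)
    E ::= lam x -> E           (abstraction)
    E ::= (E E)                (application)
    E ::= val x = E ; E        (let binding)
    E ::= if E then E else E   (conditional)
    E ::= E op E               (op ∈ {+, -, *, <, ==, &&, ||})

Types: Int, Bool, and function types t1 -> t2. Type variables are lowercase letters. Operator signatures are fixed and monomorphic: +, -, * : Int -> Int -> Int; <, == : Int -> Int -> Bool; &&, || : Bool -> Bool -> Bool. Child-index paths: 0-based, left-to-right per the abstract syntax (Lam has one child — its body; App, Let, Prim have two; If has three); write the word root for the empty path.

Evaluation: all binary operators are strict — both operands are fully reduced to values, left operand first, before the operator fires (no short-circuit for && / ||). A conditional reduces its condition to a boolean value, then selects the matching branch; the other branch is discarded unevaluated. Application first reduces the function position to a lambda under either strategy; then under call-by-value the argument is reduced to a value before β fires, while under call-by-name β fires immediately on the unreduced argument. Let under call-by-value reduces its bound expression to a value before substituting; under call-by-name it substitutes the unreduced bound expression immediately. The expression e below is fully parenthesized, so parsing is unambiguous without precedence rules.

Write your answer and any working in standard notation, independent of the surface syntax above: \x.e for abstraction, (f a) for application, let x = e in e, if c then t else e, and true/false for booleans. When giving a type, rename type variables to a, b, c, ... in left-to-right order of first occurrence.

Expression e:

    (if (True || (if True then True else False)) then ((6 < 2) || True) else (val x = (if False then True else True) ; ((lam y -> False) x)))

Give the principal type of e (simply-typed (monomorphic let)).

Derivation:
  unify Bool ~ Bool
  unify Bool ~ Bool
  unify Bool ~ Bool
  unify Bool ~ Bool
  unify Bool ~ Bool
  unify Int ~ Int
  unify Int ~ Int
  unify Bool ~ Bool
  unify Bool ~ Bool
  unify Bool ~ Bool
  unify Bool ~ Bool
let x : Bool
\y._ : a -> Bool
x : Bool
  unify a -> Bool ~ Bool -> b
  unify a ~ Bool
  unify Bool ~ b
_ _ : Bool
  unify Bool ~ Bool

Answer: Bool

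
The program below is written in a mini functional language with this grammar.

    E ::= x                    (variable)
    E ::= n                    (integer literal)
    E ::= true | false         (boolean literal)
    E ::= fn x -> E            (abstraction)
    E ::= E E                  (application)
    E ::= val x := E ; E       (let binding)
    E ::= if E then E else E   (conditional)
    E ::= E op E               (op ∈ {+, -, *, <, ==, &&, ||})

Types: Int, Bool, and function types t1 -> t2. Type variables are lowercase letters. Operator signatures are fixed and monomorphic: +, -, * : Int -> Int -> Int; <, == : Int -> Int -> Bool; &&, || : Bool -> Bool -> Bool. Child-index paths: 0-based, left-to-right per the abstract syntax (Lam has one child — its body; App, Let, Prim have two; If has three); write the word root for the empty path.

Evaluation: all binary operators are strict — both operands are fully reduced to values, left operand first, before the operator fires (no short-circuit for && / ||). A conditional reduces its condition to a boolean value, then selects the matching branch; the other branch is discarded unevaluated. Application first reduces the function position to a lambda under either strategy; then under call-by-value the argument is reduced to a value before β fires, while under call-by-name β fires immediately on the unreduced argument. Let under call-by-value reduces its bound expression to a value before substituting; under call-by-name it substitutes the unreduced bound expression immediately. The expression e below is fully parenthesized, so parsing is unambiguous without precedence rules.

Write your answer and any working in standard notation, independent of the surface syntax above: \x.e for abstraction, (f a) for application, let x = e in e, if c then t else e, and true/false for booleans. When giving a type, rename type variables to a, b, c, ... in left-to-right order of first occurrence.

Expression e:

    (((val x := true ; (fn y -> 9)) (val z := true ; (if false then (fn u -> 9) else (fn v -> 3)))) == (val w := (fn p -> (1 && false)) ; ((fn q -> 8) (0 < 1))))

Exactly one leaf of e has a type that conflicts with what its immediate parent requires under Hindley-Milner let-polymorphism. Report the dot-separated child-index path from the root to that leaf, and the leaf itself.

Answer: 1.0.0.0 : 1

Derivation:
let x : Bool
\y._ : a -> Int
let z : Bool
  unify Bool ~ Bool
\u._ : b -> Int
\v._ : c -> Int
  unify b -> Int ~ c -> Int
  unify b ~ c
  unify Int ~ Int
  unify a -> Int ~ (c -> Int) -> d
  unify a ~ c -> Int
  unify Int ~ d
_ _ : Int
  unify Int ~ Int
  unify Int ~ Bool
  FAIL: mismatch Int ~ Bool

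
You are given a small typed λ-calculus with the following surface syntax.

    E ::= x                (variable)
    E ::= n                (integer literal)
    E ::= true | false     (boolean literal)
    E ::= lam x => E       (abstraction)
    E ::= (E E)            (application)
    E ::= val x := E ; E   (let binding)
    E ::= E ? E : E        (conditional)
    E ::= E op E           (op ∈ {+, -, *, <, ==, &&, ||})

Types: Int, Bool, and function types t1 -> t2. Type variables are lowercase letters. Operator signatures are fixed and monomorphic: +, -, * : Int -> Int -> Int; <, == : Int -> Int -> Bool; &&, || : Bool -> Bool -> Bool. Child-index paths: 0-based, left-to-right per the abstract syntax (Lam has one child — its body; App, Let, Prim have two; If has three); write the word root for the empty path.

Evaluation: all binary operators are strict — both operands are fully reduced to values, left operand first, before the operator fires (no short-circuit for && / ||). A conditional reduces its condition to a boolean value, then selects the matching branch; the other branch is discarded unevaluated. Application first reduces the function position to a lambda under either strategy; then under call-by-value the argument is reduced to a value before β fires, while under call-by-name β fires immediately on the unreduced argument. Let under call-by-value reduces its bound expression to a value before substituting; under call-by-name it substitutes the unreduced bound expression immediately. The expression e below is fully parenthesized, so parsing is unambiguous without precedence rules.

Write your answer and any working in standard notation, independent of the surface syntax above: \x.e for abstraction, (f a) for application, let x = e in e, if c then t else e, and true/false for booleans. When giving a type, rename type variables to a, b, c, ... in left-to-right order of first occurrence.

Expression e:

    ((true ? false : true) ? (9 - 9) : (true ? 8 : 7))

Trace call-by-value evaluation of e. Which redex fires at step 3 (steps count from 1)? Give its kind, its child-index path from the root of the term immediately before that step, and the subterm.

Answer: if at root : (if true then 8 else 7)

Working:
step 0: (if (if true then false else true) then (9 - 9) else (if true then 8 else 7))
step 1: [if@0] (if false then (9 - 9) else (if true then 8 else 7))
step 2: [if@root] (if true then 8 else 7)
step 3: [if@root] 8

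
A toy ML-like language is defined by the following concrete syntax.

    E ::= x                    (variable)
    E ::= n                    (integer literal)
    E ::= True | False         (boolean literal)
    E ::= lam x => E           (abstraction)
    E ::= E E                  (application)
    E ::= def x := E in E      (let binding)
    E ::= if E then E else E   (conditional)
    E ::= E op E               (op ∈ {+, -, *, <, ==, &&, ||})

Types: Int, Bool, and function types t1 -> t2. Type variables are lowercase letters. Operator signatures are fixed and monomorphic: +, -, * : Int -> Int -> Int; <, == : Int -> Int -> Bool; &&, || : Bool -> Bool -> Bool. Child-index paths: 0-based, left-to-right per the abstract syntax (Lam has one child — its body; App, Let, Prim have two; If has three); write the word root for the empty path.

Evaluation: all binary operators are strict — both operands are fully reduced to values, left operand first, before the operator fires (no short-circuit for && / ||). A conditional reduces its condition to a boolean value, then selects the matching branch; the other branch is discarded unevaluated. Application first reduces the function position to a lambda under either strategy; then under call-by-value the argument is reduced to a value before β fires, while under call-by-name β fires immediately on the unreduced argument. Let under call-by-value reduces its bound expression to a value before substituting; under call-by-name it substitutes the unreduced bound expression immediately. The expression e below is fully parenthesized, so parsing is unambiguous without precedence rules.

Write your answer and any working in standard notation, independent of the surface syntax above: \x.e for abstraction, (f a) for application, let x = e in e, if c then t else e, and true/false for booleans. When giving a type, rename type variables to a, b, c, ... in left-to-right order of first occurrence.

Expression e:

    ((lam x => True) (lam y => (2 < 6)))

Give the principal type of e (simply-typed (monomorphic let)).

Answer: Bool

Derivation:
\x._ : a -> Bool
  unify Int ~ Int
  unify Int ~ Int
\y._ : b -> Bool
  unify a -> Bool ~ (b -> Bool) -> c
  unify a ~ b -> Bool
  unify Bool ~ c
_ _ : Bool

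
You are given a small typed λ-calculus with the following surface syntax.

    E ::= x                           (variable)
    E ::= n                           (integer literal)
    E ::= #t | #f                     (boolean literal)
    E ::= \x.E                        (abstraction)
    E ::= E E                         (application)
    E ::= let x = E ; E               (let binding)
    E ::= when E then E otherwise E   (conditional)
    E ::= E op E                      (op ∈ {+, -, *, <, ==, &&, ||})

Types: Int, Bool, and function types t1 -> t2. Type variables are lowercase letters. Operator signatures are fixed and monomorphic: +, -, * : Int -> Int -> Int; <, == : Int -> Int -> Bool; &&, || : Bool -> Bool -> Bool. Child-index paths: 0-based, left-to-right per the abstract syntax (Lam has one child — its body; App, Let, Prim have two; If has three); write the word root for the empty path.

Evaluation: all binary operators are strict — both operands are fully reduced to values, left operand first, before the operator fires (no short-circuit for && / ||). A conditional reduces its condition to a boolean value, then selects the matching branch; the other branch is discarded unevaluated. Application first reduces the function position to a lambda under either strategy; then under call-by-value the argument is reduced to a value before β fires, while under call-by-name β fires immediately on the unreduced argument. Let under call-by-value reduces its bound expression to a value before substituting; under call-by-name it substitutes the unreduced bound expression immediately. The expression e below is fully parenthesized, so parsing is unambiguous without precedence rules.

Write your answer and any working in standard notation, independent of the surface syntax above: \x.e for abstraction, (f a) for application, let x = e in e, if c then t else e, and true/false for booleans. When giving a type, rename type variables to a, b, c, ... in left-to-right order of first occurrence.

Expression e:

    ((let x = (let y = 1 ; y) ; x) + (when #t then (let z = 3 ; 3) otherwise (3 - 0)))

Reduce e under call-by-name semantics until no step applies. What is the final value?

Derivation:
step 0: ((let x = (let y = 1 in y) in x) + (if true then (let z = 3 in 3) else (3 - 0)))
step 1: [let@0] ((let y = 1 in y) + (if true then (let z = 3 in 3) else (3 - 0)))
step 2: [let@0] (1 + (if true then (let z = 3 in 3) else (3 - 0)))
step 3: [if@1] (1 + (let z = 3 in 3))
step 4: [let@1] (1 + 3)
step 5: [delta@root] 4

Answer: 4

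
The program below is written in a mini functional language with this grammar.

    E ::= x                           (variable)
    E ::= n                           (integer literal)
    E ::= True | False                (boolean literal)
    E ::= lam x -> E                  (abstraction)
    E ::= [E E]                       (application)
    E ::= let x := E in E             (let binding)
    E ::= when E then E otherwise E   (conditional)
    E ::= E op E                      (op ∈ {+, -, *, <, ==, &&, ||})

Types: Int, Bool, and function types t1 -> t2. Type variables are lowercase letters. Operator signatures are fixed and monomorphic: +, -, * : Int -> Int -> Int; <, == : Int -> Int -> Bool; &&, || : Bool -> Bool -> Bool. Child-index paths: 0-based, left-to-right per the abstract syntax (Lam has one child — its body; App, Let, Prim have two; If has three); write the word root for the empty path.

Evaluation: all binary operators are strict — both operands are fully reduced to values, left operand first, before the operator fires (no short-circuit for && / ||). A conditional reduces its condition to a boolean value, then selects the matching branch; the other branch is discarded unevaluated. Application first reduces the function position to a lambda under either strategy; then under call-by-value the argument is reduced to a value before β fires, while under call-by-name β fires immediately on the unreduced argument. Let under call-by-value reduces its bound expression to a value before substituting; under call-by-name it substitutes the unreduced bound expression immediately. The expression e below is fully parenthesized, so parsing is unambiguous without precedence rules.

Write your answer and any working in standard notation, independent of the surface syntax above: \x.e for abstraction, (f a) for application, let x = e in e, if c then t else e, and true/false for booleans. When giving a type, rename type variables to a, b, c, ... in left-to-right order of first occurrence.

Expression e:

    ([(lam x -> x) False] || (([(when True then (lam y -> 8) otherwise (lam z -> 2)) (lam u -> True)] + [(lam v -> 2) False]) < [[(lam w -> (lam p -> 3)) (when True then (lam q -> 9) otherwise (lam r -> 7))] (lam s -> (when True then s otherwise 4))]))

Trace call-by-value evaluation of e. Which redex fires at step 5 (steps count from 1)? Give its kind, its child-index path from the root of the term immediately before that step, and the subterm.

Working:
step 0: (((\x.x) false) || ((((if true then (\y.8) else (\z.2)) (\u.true)) + ((\v.2) false)) < (((\w.(\p.3)) (if true then (\q.9) else (\r.7))) (\s.(if true then s else 4)))))
step 1: [beta@0] (false || ((((if true then (\y.8) else (\z.2)) (\u.true)) + ((\v.2) false)) < (((\w.(\p.3)) (if true then (\q.9) else (\r.7))) (\s.(if true then s else 4)))))
step 2: [if@1.0.0.0] (false || ((((\y.8) (\u.true)) + ((\v.2) false)) < (((\w.(\p.3)) (if true then (\q.9) else (\r.7))) (\s.(if true then s else 4)))))
step 3: [beta@1.0.0] (false || ((8 + ((\v.2) false)) < (((\w.(\p.3)) (if true then (\q.9) else (\r.7))) (\s.(if true then s else 4)))))
step 4: [beta@1.0.1] (false || ((8 + 2) < (((\w.(\p.3)) (if true then (\q.9) else (\r.7))) (\s.(if true then s else 4)))))
step 5: [delta@1.0] (false || (10 < (((\w.(\p.3)) (if true then (\q.9) else (\r.7))) (\s.(if true then s else 4)))))

Answer: delta at 1.0 : (8 + 2)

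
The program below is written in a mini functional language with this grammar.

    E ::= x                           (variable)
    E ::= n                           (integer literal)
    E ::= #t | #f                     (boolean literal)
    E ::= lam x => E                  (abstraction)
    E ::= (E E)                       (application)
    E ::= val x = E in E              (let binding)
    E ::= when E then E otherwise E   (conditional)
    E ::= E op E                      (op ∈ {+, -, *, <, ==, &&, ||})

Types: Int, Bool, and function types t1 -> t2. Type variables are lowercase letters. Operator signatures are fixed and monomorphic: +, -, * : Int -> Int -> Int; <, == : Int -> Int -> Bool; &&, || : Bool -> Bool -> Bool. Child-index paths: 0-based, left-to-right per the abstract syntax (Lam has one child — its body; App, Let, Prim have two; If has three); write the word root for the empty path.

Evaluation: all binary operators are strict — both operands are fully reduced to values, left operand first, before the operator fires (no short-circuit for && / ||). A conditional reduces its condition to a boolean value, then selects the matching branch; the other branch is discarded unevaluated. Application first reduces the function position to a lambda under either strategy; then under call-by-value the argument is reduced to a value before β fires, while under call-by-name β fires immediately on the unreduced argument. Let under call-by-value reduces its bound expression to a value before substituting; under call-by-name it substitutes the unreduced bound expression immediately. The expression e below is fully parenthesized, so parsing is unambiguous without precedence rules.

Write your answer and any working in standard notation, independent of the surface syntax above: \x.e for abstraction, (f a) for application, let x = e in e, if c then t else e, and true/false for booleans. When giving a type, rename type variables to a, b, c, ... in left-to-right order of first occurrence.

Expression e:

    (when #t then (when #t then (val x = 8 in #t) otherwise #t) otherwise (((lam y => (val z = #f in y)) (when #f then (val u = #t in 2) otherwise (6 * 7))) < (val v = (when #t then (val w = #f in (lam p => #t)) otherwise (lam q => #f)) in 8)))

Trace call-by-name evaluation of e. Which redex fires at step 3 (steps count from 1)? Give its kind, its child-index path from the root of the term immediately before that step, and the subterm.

Answer: let at root : (let x = 8 in true)

Derivation:
step 0: (if true then (if true then (let x = 8 in true) else true) else (((\y.(let z = false in y)) (if false then (let u = true in 2) else (6 * 7))) < (let v = (if true then (let w = false in (\p.true)) else (\q.false)) in 8)))
step 1: [if@root] (if true then (let x = 8 in true) else true)
step 2: [if@root] (let x = 8 in true)
step 3: [let@root] true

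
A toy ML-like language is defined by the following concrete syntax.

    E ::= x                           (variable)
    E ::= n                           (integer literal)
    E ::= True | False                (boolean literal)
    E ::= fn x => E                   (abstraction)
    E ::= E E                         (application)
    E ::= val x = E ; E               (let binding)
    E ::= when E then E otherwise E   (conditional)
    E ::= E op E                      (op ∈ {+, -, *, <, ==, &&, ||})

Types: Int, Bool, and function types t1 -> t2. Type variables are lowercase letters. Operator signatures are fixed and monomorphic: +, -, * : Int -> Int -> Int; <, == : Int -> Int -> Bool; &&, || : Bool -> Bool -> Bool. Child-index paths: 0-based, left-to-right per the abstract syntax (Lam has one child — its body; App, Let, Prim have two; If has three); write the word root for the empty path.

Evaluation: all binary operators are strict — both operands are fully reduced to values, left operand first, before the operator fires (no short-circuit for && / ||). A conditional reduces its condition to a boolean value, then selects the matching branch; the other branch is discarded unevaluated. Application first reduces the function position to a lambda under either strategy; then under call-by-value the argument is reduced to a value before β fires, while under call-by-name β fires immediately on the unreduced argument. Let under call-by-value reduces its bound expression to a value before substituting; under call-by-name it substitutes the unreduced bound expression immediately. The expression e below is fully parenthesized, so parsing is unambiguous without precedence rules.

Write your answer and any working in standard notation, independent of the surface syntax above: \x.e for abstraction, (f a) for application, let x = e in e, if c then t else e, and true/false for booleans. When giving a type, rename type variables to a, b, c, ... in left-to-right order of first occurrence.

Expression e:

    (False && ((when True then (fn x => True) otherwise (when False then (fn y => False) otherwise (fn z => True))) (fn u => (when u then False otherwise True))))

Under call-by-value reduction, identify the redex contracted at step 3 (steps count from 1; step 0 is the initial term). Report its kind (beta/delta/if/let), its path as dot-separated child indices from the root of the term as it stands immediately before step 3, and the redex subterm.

Answer: delta at root : (false && true)

Derivation:
step 0: (false && ((if true then (\x.true) else (if false then (\y.false) else (\z.true))) (\u.(if u then false else true))))
step 1: [if@1.0] (false && ((\x.true) (\u.(if u then false else true))))
step 2: [beta@1] (false && true)
step 3: [delta@root] false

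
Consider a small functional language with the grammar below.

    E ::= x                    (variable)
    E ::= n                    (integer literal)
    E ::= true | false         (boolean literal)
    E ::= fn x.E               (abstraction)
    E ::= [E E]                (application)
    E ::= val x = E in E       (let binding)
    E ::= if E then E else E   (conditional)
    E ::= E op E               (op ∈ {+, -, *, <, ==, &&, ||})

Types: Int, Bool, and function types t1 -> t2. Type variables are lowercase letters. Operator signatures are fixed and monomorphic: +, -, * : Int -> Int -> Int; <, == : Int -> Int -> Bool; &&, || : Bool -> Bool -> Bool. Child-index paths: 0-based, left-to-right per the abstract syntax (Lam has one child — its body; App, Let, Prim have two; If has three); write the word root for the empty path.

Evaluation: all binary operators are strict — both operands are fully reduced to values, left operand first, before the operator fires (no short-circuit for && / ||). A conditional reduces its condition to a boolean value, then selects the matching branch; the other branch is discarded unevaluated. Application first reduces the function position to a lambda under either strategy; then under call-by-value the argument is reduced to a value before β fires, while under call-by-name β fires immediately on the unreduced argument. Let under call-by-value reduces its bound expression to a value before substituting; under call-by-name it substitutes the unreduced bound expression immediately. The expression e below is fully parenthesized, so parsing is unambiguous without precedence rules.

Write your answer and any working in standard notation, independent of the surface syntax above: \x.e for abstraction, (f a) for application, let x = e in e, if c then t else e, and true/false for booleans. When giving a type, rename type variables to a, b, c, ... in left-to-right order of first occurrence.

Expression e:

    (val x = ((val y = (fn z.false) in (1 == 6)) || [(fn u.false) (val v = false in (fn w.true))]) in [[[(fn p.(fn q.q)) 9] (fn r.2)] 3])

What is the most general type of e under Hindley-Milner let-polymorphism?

Answer: Int

Derivation:
\z._ : a -> Bool
let y : forall. a -> Bool
  unify Int ~ Int
  unify Int ~ Int
  unify Bool ~ Bool
\u._ : b -> Bool
let v : Bool
\w._ : c -> Bool
  unify b -> Bool ~ (c -> Bool) -> d
  unify b ~ c -> Bool
  unify Bool ~ d
_ _ : Bool
  unify Bool ~ Bool
let x : Bool
q : f
\q._ : f -> f
\p._ : e -> f -> f
  unify e -> f -> f ~ Int -> g
  unify e ~ Int
  unify f -> f ~ g
_ _ : f -> f
\r._ : h -> Int
  unify f -> f ~ (h -> Int) -> i
  unify f ~ h -> Int
  unify h -> Int ~ i
_ _ : h -> Int
  unify h -> Int ~ Int -> j
  unify h ~ Int
  unify Int ~ j
_ _ : Int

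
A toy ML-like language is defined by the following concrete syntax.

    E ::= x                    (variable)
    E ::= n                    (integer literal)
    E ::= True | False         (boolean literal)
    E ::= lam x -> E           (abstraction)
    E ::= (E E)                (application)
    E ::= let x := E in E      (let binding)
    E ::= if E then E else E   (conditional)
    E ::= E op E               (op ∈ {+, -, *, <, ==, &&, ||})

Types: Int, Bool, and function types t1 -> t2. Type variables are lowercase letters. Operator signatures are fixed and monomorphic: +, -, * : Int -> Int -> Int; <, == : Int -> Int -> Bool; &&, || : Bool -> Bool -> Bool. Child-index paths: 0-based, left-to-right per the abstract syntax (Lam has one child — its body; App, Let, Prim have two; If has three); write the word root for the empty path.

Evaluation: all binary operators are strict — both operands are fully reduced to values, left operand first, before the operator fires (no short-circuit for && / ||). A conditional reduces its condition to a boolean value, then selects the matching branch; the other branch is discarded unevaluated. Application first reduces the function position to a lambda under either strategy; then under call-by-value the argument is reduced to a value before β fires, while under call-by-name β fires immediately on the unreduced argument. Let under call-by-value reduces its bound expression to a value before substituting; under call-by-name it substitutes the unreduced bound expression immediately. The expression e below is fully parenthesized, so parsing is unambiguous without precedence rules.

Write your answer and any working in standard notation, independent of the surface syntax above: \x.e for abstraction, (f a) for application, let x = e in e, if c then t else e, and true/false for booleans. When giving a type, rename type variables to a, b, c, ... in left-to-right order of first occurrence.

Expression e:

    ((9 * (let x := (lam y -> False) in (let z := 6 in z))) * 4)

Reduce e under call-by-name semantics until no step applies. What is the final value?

Answer: 216

Working:
step 0: ((9 * (let x = (\y.false) in (let z = 6 in z))) * 4)
step 1: [let@0.1] ((9 * (let z = 6 in z)) * 4)
step 2: [let@0.1] ((9 * 6) * 4)
step 3: [delta@0] (54 * 4)
step 4: [delta@root] 216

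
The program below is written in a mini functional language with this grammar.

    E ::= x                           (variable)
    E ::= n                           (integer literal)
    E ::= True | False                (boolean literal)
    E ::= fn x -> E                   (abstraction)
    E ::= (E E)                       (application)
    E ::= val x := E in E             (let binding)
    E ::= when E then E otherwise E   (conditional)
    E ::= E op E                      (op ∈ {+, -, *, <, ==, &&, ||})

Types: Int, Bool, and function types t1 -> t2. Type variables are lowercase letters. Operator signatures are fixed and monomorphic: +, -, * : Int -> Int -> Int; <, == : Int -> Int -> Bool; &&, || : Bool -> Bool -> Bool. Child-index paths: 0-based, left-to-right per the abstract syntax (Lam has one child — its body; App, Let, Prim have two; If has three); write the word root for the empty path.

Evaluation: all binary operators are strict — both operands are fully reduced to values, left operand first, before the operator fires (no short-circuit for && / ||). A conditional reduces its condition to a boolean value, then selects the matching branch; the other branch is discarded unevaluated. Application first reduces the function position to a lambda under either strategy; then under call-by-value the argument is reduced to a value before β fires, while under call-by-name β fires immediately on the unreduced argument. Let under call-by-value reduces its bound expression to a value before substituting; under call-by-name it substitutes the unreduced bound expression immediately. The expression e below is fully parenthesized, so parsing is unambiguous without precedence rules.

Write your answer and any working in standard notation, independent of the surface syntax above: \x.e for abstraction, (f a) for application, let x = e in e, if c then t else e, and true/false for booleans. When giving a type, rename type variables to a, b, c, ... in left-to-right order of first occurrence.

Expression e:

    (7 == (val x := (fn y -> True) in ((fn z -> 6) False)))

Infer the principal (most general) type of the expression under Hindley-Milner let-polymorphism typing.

Answer: Bool

Trace:
  unify Int ~ Int
\y._ : a -> Bool
let x : forall. a -> Bool
\z._ : b -> Int
  unify b -> Int ~ Bool -> c
  unify b ~ Bool
  unify Int ~ c
_ _ : Int
  unify Int ~ Int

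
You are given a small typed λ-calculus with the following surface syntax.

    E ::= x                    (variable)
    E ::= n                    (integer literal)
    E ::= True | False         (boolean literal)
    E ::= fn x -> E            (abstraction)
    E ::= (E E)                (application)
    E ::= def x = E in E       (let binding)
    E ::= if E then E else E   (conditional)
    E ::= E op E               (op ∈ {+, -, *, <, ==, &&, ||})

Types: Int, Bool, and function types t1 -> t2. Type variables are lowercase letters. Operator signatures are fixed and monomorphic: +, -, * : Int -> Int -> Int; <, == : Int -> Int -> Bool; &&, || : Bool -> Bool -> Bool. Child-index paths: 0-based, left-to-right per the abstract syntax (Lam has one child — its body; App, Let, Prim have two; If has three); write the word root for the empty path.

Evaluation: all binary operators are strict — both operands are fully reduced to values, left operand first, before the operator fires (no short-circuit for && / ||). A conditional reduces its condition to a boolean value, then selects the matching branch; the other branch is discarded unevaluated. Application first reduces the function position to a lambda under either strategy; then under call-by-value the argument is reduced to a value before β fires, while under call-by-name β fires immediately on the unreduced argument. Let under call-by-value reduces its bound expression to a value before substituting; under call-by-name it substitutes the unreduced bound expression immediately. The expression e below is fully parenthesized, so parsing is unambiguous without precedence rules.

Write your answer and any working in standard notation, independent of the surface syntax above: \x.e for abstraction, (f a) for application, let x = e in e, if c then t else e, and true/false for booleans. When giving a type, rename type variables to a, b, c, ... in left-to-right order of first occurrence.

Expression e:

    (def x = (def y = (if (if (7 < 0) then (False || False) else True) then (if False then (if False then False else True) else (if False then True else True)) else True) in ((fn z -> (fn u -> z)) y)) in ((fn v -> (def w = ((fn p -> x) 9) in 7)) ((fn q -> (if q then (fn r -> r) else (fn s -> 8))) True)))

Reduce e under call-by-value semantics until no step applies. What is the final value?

Trace:
step 0: (let x = (let y = (if (if (7 < 0) then (false || false) else true) then (if false then (if false then false else true) else (if false then true else true)) else true) in ((\z.(\u.z)) y)) in ((\v.(let w = ((\p.x) 9) in 7)) ((\q.(if q then (\r.r) else (\s.8))) true)))
step 1: [delta@0.0.0.0] (let x = (let y = (if (if false then (false || false) else true) then (if false then (if false then false else true) else (if false then true else true)) else true) in ((\z.(\u.z)) y)) in ((\v.(let w = ((\p.x) 9) in 7)) ((\q.(if q then (\r.r) else (\s.8))) true)))
step 2: [if@0.0.0] (let x = (let y = (if true then (if false then (if false then false else true) else (if false then true else true)) else true) in ((\z.(\u.z)) y)) in ((\v.(let w = ((\p.x) 9) in 7)) ((\q.(if q then (\r.r) else (\s.8))) true)))
step 3: [if@0.0] (let x = (let y = (if false then (if false then false else true) else (if false then true else true)) in ((\z.(\u.z)) y)) in ((\v.(let w = ((\p.x) 9) in 7)) ((\q.(if q then (\r.r) else (\s.8))) true)))
step 4: [if@0.0] (let x = (let y = (if false then true else true) in ((\z.(\u.z)) y)) in ((\v.(let w = ((\p.x) 9) in 7)) ((\q.(if q then (\r.r) else (\s.8))) true)))
step 5: [if@0.0] (let x = (let y = true in ((\z.(\u.z)) y)) in ((\v.(let w = ((\p.x) 9) in 7)) ((\q.(if q then (\r.r) else (\s.8))) true)))
step 6: [let@0] (let x = ((\z.(\u.z)) true) in ((\v.(let w = ((\p.x) 9) in 7)) ((\q.(if q then (\r.r) else (\s.8))) true)))
step 7: [beta@0] (let x = (\u.true) in ((\v.(let w = ((\p.x) 9) in 7)) ((\q.(if q then (\r.r) else (\s.8))) true)))
step 8: [let@root] ((\v.(let w = ((\p.(\u.true)) 9) in 7)) ((\q.(if q then (\r.r) else (\s.8))) true))
step 9: [beta@1] ((\v.(let w = ((\p.(\u.true)) 9) in 7)) (if true then (\r.r) else (\s.8)))
step 10: [if@1] ((\v.(let w = ((\p.(\u.true)) 9) in 7)) (\r.r))
step 11: [beta@root] (let w = ((\p.(\u.true)) 9) in 7)
step 12: [beta@0] (let w = (\u.true) in 7)
step 13: [let@root] 7

Answer: 7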